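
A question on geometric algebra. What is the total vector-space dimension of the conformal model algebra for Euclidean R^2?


The conformal model of R^2 uses Cl(3,1): the 2 Euclidean generators plus two extra orthogonal generators e+ (e+^2 = +1) and e- (e-^2 = -1), from which the null vectors e0, einf are built.
Number of generators m = 2 + 2 = 4.
dim Cl(p,q) = 2^m = 2^4 = 16


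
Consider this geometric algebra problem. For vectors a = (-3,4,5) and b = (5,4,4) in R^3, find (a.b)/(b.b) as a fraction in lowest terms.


Projection coefficient = (a . b) / (b . b)
a . b = (-3)*5 + 4*4 + 5*4
= -15 + 16 + 20 = 21
b . b = 5^2 + 4^2 + 4^2
= 25 + 16 + 16 = 57
Coefficient = 21/57
In lowest terms: 7/19


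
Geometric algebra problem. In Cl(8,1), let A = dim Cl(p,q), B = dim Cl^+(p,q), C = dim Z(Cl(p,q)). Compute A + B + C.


n = 8 + 1 = 9
Total dim = 2^9 = 512
Even subalgebra dim = 2^8 = 256
n is odd, so center dim = 2
Sum = 512 + 256 + 2 = 770


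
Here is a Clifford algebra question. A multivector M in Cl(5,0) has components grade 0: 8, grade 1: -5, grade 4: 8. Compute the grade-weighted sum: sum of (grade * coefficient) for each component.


Grade-weighted sum = sum of grade_k * coefficient_k
0*8 = 0
1*(-5) = -5
4*8 = 32
Total = 0 + (-5) + 32 = 27


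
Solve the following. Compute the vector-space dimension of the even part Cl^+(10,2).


Even subalgebra dimension = 2^(n-1)
n = 10 + 2 = 12
2^(12 - 1) = 2^11 = 2048
Verification: sum of C(12,k) for even k = 1 + 66 + 495 + 924 + 495 + 66 + 1 = 2048
Result = 2048


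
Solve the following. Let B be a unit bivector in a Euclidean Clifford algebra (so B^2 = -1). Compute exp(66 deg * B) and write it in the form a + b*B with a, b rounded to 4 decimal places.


For a unit bivector B with B^2 = -1, the exponential series gives
e^(theta*B) = cos(theta) + sin(theta)*B (the GA analogue of Euler's formula).
theta = 66 degrees = 1.151917 rad
cos(66 deg) = 0.4067
sin(66 deg) = 0.9135
exp(theta*B) = 0.4067 + 0.9135*B


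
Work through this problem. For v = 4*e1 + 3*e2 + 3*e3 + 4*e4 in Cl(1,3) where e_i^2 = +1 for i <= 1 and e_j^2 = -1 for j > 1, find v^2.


v^2 = sum of c_i^2 * e_i^2
Positive signature terms (e_i^2 = +1): 4^2 = 16
Negative signature terms (e_j^2 = -1): 3^2 + 3^2 + 4^2 = 34
v^2 = 16 - 34 = -18


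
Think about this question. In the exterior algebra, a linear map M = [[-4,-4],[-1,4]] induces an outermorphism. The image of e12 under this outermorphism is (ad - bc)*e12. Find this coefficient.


The outermorphism of a linear map f sends e1^e2 to f(e1)^f(e2).
f(e1) = -4*e1 - 1*e2
f(e2) = -4*e1 + 4*e2
f(e1) ^ f(e2) = (-4*e1 - 1*e2) ^ (-4*e1 + 4*e2)
= (-4)*4*e12 + (-1)*(-4)*e21
= (-16 - 4)*e12
= -20*e12
Coefficient = -20


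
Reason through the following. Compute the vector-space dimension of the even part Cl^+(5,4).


Even subalgebra dimension = 2^(n-1)
n = 5 + 4 = 9
2^(9 - 1) = 2^8 = 256
Verification: sum of C(9,k) for even k = 1 + 36 + 126 + 84 + 9 = 256
Result = 256


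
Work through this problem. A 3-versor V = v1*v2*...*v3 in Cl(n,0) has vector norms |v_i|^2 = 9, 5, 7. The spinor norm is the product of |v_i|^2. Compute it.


Spinor norm N(V) = |v1|^2 * |v2|^2 * ... * |v3|^2
= 9 * 5 * 7
Running product: 9, 45, 315
N(V) = 315


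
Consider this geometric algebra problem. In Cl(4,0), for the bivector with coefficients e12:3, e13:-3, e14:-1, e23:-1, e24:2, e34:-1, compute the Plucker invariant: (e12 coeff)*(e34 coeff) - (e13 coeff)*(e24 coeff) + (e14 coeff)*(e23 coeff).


Plucker relation: af - be + cd
a*f = 3*(-1) = -3
b*e = (-3)*2 = -6
c*d = (-1)*(-1) = 1
af - be + cd = -3 - (-6) + 1
= 4


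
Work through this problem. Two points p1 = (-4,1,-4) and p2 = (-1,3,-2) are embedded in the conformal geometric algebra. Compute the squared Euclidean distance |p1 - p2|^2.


p1 - p2 = (-3, -2, -2)
|p1 - p2|^2 = (-3)^2 + (-2)^2 + (-2)^2
= 9 + 4 + 4
= 17


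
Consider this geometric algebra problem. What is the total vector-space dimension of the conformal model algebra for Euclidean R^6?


The conformal model of R^6 uses Cl(7,1): the 6 Euclidean generators plus two extra orthogonal generators e+ (e+^2 = +1) and e- (e-^2 = -1), from which the null vectors e0, einf are built.
Number of generators m = 6 + 2 = 8.
dim Cl(p,q) = 2^m = 2^8 = 256


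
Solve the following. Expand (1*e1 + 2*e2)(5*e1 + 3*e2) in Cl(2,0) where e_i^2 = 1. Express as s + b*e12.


Expand: (1*e1 + 2*e2)(5*e1 + 3*e2)
= 1*5*e1e1 + 1*3*e1e2 + 2*5*e2e1 + 2*3*e2e2
Using e1^2 = e2^2 = 1, e2e1 = -e1e2:
Scalar part s = 1*5 + 2*3 = 5 + 6 = 11
Bivector part b = 1*3 - 2*5 = 3 - 10 = -7
uv = 11 - 7*e12


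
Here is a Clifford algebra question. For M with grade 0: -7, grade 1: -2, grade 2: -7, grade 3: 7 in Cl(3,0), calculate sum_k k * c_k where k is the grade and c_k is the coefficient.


Grade-weighted sum = sum of grade_k * coefficient_k
0*(-7) = 0
1*(-2) = -2
2*(-7) = -14
3*7 = 21
Total = 0 + (-2) + (-14) + 21 = 5


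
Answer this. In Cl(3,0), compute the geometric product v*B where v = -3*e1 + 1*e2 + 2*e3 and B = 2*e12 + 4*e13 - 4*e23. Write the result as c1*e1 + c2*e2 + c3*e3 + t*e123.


vB has grade-1 (vector) and grade-3 (trivector) parts: vB = (v _| B) + (v ^ B).
Vector part <vB>_1:
  e1: -v2*b12 - v3*b13 = -(1)*(2) - (2)*(4) = -10
  e2: v1*b12 - v3*b23 = (-3)*(2) - (2)*(-4) = 2
  e3: v1*b13 + v2*b23 = (-3)*(4) + (1)*(-4) = -16
Trivector part <vB>_3:
  e123: v1*b23 - v2*b13 + v3*b12 = (-3)*(-4) - (1)*(4) + (2)*(2) = 12
vB = -10*e1 + 2*e2 - 16*e3 + 12*e123


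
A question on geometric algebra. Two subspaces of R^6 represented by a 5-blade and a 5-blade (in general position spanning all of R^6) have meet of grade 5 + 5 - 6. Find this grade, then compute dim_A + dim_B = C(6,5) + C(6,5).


Meet grade = grade(A) + grade(B) - n
= 5 + 5 - 6 = 4
C(6,5) = 6
C(6,5) = 6
dim_A + dim_B = 6 + 6 = 12


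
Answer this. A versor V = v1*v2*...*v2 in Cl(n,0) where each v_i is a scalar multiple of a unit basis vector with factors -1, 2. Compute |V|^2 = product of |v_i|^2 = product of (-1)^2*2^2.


Each vector v_i has |v_i|^2 = s_i^2
Squared scales: (-1)^2 = 1, 2^2 = 4
|V|^2 = 1 * 4
= 4


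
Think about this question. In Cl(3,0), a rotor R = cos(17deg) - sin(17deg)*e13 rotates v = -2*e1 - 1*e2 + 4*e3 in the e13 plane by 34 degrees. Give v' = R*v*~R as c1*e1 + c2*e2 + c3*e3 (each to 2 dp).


Rotor R = cos(17deg) - sin(17deg)*e13
Rotation angle theta = 2 * 17 = 34 degrees in the e13 plane (e1 -> e3).
The component perpendicular to the plane (e2) is invariant: v'_2 = v2 = -1.00
cos(34deg) = 0.8290, sin(34deg) = 0.5592
v'_1 = v1*cos(theta) - v3*sin(theta) = -2*0.8290 - 4*0.5592 = -3.89
v'_3 = v1*sin(theta) + v3*cos(theta) = -2*0.5592 + 4*0.8290 = 2.20
v' = -3.89*e1 - 1.00*e2 + 2.20*e3


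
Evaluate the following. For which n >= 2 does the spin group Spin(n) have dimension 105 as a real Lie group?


dim Spin(n) = dim so(n) = n(n-1)/2.
Solve n(n-1)/2 = 105, i.e. n^2 - n - 210 = 0.
Discriminant = 1 + 8*105 = 841
n = (1 + sqrt(841))/2 = (1 + 29)/2 = 15


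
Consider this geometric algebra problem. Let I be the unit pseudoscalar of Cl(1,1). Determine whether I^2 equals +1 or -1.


The pseudoscalar I = e1...e_n (product of all n generators) of Cl(p,q) satisfies I^2 = (-1)^(q + n(n-1)/2).
p = 1, q = 1, n = p + q = 2
n(n-1)/2 = 2 * 1 / 2 = 1
Exponent = q + n(n-1)/2 = 1 + 1 = 2
I^2 = (-1)^2 = +1


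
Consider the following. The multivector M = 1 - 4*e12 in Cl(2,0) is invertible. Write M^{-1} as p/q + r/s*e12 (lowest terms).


M = 1 - 4*e12, where e12^2 = -1.
Since M commutes with its reverse ~M = a - b*e12, M * ~M = a^2 - b^2*e12^2 = a^2 + b^2.
So M^{-1} = ~M / (a^2 + b^2) = (a - b*e12)/(a^2 + b^2).
a^2 + b^2 = 1 + 16 = 17
Scalar part = 1/17 = 1/17
Bivector coeff = 4/17 = 4/17
M^{-1} = 1/17 + 4/17*e12


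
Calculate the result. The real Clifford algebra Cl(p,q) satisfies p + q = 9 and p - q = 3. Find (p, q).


We need p + q = 9 and p - q = 3.
Adding: 2p = 9 + 3 = 12, so p = 6.
Then q = 9 - 6 = 3.
(p, q) = (6, 3)


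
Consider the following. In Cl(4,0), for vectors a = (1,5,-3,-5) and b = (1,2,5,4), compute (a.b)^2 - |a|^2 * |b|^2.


a . b = 1*1 + 5*2 + (-3)*5 + (-5)*4
= 1 + 10 + (-15) + (-20) = -24
|a|^2 = 1^2 + 5^2 + (-3)^2 + (-5)^2 = 60
|b|^2 = 1^2 + 2^2 + 5^2 + 4^2 = 46
(a.b)^2 = (-24)^2 = 576
|a|^2 * |b|^2 = 60 * 46 = 2760
Result = 576 - 2760 = -2184


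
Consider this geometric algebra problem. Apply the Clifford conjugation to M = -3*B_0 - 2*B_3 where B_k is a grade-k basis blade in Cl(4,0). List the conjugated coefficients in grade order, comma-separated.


Clifford conjugate sign for grade k: (-1)^(k(k+1)/2)
Grade 0: (-1)^(0*1/2) = (-1)^0 = 1, coeff -3 -> -3
Grade 3: (-1)^(3*4/2) = (-1)^6 = 1, coeff -2 -> -2
Conjugated coefficients: -3, -2


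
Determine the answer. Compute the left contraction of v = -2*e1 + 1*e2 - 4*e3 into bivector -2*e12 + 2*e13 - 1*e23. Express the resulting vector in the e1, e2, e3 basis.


Left contraction v _| B = <vB>_1 (grade-1 part of the geometric product vB).
Using e1_|e12 = e2, e2_|e12 = -e1, e1_|e13 = e3, e3_|e13 = -e1, e2_|e23 = e3, e3_|e23 = -e2:
e1 coeff: -v2*b12 - v3*b13 = -(1)*(-2) - (-4)*(2) = 10
e2 coeff: v1*b12 - v3*b23 = (-2)*(-2) - (-4)*(-1) = 0
e3 coeff: v1*b13 + v2*b23 = (-2)*(2) + (1)*(-1) = -5
v _| B = 10*e1 + 0*e2 - 5*e3


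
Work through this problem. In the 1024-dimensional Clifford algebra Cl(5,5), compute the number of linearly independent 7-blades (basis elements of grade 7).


Number of grade-k basis blades in Cl(p,q) with n = p + q is C(n, k).
n = 5 + 5 = 10
C(10, 7) = 10! / (7! * 3!)
= 3628800 / (5040 * 6)
= 120


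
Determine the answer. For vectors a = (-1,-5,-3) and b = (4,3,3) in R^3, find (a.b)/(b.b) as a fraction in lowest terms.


Projection coefficient = (a . b) / (b . b)
a . b = (-1)*4 + (-5)*3 + (-3)*3
= -4 + (-15) + (-9) = -28
b . b = 4^2 + 3^2 + 3^2
= 16 + 9 + 9 = 34
Coefficient = -28/34
In lowest terms: -14/17


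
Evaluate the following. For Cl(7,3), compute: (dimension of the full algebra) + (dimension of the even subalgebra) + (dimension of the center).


n = 7 + 3 = 10
Total dim = 2^10 = 1024
Even subalgebra dim = 2^9 = 512
n is even, so center dim = 1
Sum = 1024 + 512 + 1 = 1537


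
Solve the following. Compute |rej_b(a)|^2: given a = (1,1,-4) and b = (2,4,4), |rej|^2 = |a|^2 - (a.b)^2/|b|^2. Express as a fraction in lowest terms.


|a|^2 = 1^2 + 1^2 + (-4)^2 = 18
|b|^2 = 2^2 + 4^2 + 4^2 = 36
a . b = 1*2 + 1*4 + (-4)*4 = -10
(a.b)^2 = (-10)^2 = 100
|rej|^2 = 18 - 100/36
= (648 - 100)/36
= 548/36
In lowest terms: 137/9


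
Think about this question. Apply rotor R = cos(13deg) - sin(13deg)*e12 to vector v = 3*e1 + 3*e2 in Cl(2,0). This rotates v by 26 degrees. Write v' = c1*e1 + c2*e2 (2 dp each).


Rotor R = cos(13deg) - sin(13deg)*e12
Rotation angle theta = 2 * 13 = 26 degrees
v' = R*v*~R rotates v by theta.
cos(26deg) = 0.8988, sin(26deg) = 0.4384
v'_1 = 3*cos(26deg) - 3*sin(26deg)
= 3*0.8988 - 3*0.4384
= 1.38
v'_2 = 3*sin(26deg) + 3*cos(26deg)
= 3*0.4384 + 3*0.8988
= 4.01
v' = 1.38*e1 + 4.01*e2


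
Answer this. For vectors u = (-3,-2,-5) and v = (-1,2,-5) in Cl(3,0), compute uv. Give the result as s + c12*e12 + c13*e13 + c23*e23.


In Cl(3,0): e_i^2 = 1, e_ie_j = -e_je_i for i != j.
Scalar part = u . v = (-3)*(-1) + (-2)*2 + (-5)*(-5)
= 3 + (-4) + 25 = 24
e12 coeff = (-3)*2 - (-2)*(-1) = -6 - 2 = -8
e13 coeff = (-3)*(-5) - (-5)*(-1) = 15 - 5 = 10
e23 coeff = (-2)*(-5) - (-5)*2 = 10 - (-10) = 20
uv = 24 - 8*e12 + 10*e13 + 20*e23


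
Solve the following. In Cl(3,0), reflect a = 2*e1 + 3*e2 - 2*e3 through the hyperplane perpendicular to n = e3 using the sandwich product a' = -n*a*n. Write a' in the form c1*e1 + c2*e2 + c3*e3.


Reflection formula: a' = -n*a*n, with n = e3 (unit vector, n^2 = 1).
For reflection through hyperplane perp to e3:
The component along e3 flips sign, others stay.
a = (2, 3, -2)
a' = (2, 3, 2)
a' = 2*e1 + 3*e2 + 2*e3


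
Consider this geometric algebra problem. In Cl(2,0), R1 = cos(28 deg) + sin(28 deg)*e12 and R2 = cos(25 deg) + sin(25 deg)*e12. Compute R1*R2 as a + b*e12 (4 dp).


Same-plane rotors commute and their half-angles add:
R1*R2 = cos(a1 + a2) + sin(a1 + a2)*e12.
a1 + a2 = 28 + 25 = 53 deg
cos(53 deg) = 0.6018
sin(53 deg) = 0.7986
R1*R2 = 0.6018 + 0.7986*e12


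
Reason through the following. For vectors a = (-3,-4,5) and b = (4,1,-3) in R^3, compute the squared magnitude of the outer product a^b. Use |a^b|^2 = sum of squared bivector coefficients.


a wedge b = (a1*b2 - a2*b1)*e12 + (a1*b3 - a3*b1)*e13 + (a2*b3 - a3*b2)*e23
e12 coeff: (-3)*1 - (-4)*4 = -3 - (-16) = 13
e13 coeff: (-3)*(-3) - 5*4 = 9 - 20 = -11
e23 coeff: (-4)*(-3) - 5*1 = 12 - 5 = 7
|a wedge b|^2 = 13^2 + (-11)^2 + 7^2
= 169 + 121 + 49
= 339


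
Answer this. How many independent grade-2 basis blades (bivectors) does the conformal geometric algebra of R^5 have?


The conformal model of R^5 uses Cl(6,1) with m = 5 + 2 = 7 generators.
Number of grade-2 blades = C(m, 2) = C(7, 2)
= 7*6/2 = 21


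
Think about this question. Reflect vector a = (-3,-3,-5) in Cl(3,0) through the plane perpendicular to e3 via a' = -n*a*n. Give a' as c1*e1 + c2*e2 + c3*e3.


Reflection formula: a' = -n*a*n, with n = e3 (unit vector, n^2 = 1).
For reflection through hyperplane perp to e3:
The component along e3 flips sign, others stay.
a = (-3, -3, -5)
a' = (-3, -3, 5)
a' = -3*e1 - 3*e2 + 5*e3


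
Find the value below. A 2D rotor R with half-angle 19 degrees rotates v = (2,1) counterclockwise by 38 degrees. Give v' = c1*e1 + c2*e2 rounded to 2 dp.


Rotor R = cos(19deg) - sin(19deg)*e12
Rotation angle theta = 2 * 19 = 38 degrees
v' = R*v*~R rotates v by theta.
cos(38deg) = 0.7880, sin(38deg) = 0.6157
v'_1 = 2*cos(38deg) - 1*sin(38deg)
= 2*0.7880 - 1*0.6157
= 0.96
v'_2 = 2*sin(38deg) + 1*cos(38deg)
= 2*0.6157 + 1*0.7880
= 2.02
v' = 0.96*e1 + 2.02*e2


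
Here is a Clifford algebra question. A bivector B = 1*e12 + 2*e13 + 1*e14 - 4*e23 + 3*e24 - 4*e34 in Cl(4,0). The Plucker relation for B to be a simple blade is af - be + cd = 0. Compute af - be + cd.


Plucker relation: af - be + cd
a*f = 1*(-4) = -4
b*e = 2*3 = 6
c*d = 1*(-4) = -4
af - be + cd = -4 - 6 + (-4)
= -14


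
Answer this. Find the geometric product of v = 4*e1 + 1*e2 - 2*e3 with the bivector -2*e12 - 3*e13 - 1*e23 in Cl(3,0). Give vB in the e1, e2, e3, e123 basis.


vB has grade-1 (vector) and grade-3 (trivector) parts: vB = (v _| B) + (v ^ B).
Vector part <vB>_1:
  e1: -v2*b12 - v3*b13 = -(1)*(-2) - (-2)*(-3) = -4
  e2: v1*b12 - v3*b23 = (4)*(-2) - (-2)*(-1) = -10
  e3: v1*b13 + v2*b23 = (4)*(-3) + (1)*(-1) = -13
Trivector part <vB>_3:
  e123: v1*b23 - v2*b13 + v3*b12 = (4)*(-1) - (1)*(-3) + (-2)*(-2) = 3
vB = -4*e1 - 10*e2 - 13*e3 + 3*e123


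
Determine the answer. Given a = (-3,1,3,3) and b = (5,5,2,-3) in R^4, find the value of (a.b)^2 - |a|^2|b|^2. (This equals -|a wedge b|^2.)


a . b = (-3)*5 + 1*5 + 3*2 + 3*(-3)
= -15 + 5 + 6 + (-9) = -13
|a|^2 = (-3)^2 + 1^2 + 3^2 + 3^2 = 28
|b|^2 = 5^2 + 5^2 + 2^2 + (-3)^2 = 63
(a.b)^2 = (-13)^2 = 169
|a|^2 * |b|^2 = 28 * 63 = 1764
Result = 169 - 1764 = -1595


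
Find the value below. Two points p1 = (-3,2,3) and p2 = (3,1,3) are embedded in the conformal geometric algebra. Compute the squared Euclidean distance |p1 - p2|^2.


p1 - p2 = (-6, 1, 0)
|p1 - p2|^2 = (-6)^2 + 1^2 + 0^2
= 36 + 1 + 0
= 37


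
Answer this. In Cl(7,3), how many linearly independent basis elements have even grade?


Even subalgebra dimension = 2^(n-1)
n = 7 + 3 = 10
2^(10 - 1) = 2^9 = 512
Verification: sum of C(10,k) for even k = 1 + 45 + 210 + 210 + 45 + 1 = 512
Result = 512


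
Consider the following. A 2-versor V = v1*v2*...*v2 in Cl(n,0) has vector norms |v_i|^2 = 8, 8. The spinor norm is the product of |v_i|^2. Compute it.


Spinor norm N(V) = |v1|^2 * |v2|^2 * ... * |v2|^2
= 8 * 8
Running product: 8, 64
N(V) = 64


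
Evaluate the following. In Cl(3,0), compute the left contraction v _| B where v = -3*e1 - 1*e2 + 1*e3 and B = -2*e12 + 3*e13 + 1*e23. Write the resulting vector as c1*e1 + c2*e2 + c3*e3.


Left contraction v _| B = <vB>_1 (grade-1 part of the geometric product vB).
Using e1_|e12 = e2, e2_|e12 = -e1, e1_|e13 = e3, e3_|e13 = -e1, e2_|e23 = e3, e3_|e23 = -e2:
e1 coeff: -v2*b12 - v3*b13 = -(-1)*(-2) - (1)*(3) = -5
e2 coeff: v1*b12 - v3*b23 = (-3)*(-2) - (1)*(1) = 5
e3 coeff: v1*b13 + v2*b23 = (-3)*(3) + (-1)*(1) = -10
v _| B = -5*e1 + 5*e2 - 10*e3


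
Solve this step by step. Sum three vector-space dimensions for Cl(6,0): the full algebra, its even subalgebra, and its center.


n = 6 + 0 = 6
Total dim = 2^6 = 64
Even subalgebra dim = 2^5 = 32
n is even, so center dim = 1
Sum = 64 + 32 + 1 = 97


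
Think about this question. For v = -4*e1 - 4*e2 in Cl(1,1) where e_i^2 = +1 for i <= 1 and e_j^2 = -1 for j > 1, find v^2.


v^2 = sum of c_i^2 * e_i^2
Positive signature terms (e_i^2 = +1): (-4)^2 = 16
Negative signature terms (e_j^2 = -1): (-4)^2 = 16
v^2 = 16 - 16 = 0


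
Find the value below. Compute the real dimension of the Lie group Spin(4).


Spin(n) double-covers SO(n); both have Lie algebra so(n) of dimension n(n-1)/2.
n = 4
n(n-1) = 4 * 3 = 12
dim Spin(4) = 12/2 = 6


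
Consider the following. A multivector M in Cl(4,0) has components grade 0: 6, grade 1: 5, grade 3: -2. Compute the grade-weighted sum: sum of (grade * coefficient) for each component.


Grade-weighted sum = sum of grade_k * coefficient_k
0*6 = 0
1*5 = 5
3*(-2) = -6
Total = 0 + 5 + (-6) = -1


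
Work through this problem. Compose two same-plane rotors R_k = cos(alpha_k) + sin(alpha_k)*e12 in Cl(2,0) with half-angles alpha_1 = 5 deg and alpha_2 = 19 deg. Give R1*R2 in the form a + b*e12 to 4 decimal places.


Same-plane rotors commute and their half-angles add:
R1*R2 = cos(a1 + a2) + sin(a1 + a2)*e12.
a1 + a2 = 5 + 19 = 24 deg
cos(24 deg) = 0.9135
sin(24 deg) = 0.4067
R1*R2 = 0.9135 + 0.4067*e12


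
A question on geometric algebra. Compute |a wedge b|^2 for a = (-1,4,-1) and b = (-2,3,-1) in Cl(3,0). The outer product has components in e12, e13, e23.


a wedge b = (a1*b2 - a2*b1)*e12 + (a1*b3 - a3*b1)*e13 + (a2*b3 - a3*b2)*e23
e12 coeff: (-1)*3 - 4*(-2) = -3 - (-8) = 5
e13 coeff: (-1)*(-1) - (-1)*(-2) = 1 - 2 = -1
e23 coeff: 4*(-1) - (-1)*3 = -4 - (-3) = -1
|a wedge b|^2 = 5^2 + (-1)^2 + (-1)^2
= 25 + 1 + 1
= 27


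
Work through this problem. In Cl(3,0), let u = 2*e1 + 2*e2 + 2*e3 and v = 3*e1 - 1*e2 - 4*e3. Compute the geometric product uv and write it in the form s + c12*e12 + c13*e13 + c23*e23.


In Cl(3,0): e_i^2 = 1, e_ie_j = -e_je_i for i != j.
Scalar part = u . v = 2*3 + 2*(-1) + 2*(-4)
= 6 + (-2) + (-8) = -4
e12 coeff = 2*(-1) - 2*3 = -2 - 6 = -8
e13 coeff = 2*(-4) - 2*3 = -8 - 6 = -14
e23 coeff = 2*(-4) - 2*(-1) = -8 - (-2) = -6
uv = -4 - 8*e12 - 14*e13 - 6*e23


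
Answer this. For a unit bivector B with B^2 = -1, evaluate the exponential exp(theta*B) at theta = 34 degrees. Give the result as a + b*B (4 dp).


For a unit bivector B with B^2 = -1, the exponential series gives
e^(theta*B) = cos(theta) + sin(theta)*B (the GA analogue of Euler's formula).
theta = 34 degrees = 0.593412 rad
cos(34 deg) = 0.8290
sin(34 deg) = 0.5592
exp(theta*B) = 0.8290 + 0.5592*B


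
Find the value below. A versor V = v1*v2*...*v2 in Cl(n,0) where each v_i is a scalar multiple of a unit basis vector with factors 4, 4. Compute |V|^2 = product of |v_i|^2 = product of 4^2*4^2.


Each vector v_i has |v_i|^2 = s_i^2
Squared scales: 4^2 = 16, 4^2 = 16
|V|^2 = 16 * 16
= 256


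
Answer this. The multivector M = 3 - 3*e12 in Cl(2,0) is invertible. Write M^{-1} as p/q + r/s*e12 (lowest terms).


M = 3 - 3*e12, where e12^2 = -1.
Since M commutes with its reverse ~M = a - b*e12, M * ~M = a^2 - b^2*e12^2 = a^2 + b^2.
So M^{-1} = ~M / (a^2 + b^2) = (a - b*e12)/(a^2 + b^2).
a^2 + b^2 = 9 + 9 = 18
Scalar part = 3/18 = 1/6
Bivector coeff = 3/18 = 1/6
M^{-1} = 1/6 + 1/6*e12


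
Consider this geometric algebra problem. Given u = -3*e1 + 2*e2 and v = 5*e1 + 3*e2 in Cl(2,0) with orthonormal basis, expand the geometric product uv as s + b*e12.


Expand: (-3*e1 + 2*e2)(5*e1 + 3*e2)
= (-3)*5*e1e1 + (-3)*3*e1e2 + 2*5*e2e1 + 2*3*e2e2
Using e1^2 = e2^2 = 1, e2e1 = -e1e2:
Scalar part s = (-3)*5 + 2*3 = -15 + 6 = -9
Bivector part b = (-3)*3 - 2*5 = -9 - 10 = -19
uv = -9 - 19*e12


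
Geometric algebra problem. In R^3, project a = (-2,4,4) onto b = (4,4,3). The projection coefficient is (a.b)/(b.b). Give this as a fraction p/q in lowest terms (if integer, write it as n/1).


Projection coefficient = (a . b) / (b . b)
a . b = (-2)*4 + 4*4 + 4*3
= -8 + 16 + 12 = 20
b . b = 4^2 + 4^2 + 3^2
= 16 + 16 + 9 = 41
Coefficient = 20/41
In lowest terms: 20/41


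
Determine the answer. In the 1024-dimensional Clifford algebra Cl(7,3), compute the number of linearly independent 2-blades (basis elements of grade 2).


Number of grade-k basis blades in Cl(p,q) with n = p + q is C(n, k).
n = 7 + 3 = 10
C(10, 2) = 10! / (2! * 8!)
= 3628800 / (2 * 40320)
= 45


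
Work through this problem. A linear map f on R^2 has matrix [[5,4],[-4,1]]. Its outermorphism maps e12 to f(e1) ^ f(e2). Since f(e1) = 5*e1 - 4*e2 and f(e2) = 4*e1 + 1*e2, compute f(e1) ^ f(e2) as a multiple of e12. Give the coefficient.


The outermorphism of a linear map f sends e1^e2 to f(e1)^f(e2).
f(e1) = 5*e1 - 4*e2
f(e2) = 4*e1 + 1*e2
f(e1) ^ f(e2) = (5*e1 - 4*e2) ^ (4*e1 + 1*e2)
= 5*1*e12 + (-4)*4*e21
= (5 - (-16))*e12
= 21*e12
Coefficient = 21


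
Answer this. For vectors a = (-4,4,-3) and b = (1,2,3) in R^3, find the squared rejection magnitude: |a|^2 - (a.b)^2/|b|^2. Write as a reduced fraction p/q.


|a|^2 = (-4)^2 + 4^2 + (-3)^2 = 41
|b|^2 = 1^2 + 2^2 + 3^2 = 14
a . b = (-4)*1 + 4*2 + (-3)*3 = -5
(a.b)^2 = (-5)^2 = 25
|rej|^2 = 41 - 25/14
= (574 - 25)/14
= 549/14
In lowest terms: 549/14


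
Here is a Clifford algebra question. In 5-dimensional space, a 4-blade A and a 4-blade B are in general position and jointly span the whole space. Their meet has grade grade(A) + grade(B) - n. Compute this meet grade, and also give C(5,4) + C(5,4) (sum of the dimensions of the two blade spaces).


Meet grade = grade(A) + grade(B) - n
= 4 + 4 - 5 = 3
C(5,4) = 5
C(5,4) = 5
dim_A + dim_B = 5 + 5 = 10


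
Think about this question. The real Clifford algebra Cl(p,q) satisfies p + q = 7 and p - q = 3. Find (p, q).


We need p + q = 7 and p - q = 3.
Adding: 2p = 7 + 3 = 10, so p = 5.
Then q = 7 - 5 = 2.
(p, q) = (5, 2)


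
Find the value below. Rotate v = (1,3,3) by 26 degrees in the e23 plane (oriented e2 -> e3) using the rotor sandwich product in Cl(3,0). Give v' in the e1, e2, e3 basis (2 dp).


Rotor R = cos(13deg) - sin(13deg)*e23
Rotation angle theta = 2 * 13 = 26 degrees in the e23 plane (e2 -> e3).
The component perpendicular to the plane (e1) is invariant: v'_1 = v1 = 1.00
cos(26deg) = 0.8988, sin(26deg) = 0.4384
v'_2 = v2*cos(theta) - v3*sin(theta) = 3*0.8988 - 3*0.4384 = 1.38
v'_3 = v2*sin(theta) + v3*cos(theta) = 3*0.4384 + 3*0.8988 = 4.01
v' = 1.00*e1 + 1.38*e2 + 4.01*e3


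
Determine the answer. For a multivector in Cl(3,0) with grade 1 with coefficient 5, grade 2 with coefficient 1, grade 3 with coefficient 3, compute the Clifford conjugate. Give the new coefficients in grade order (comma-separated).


Clifford conjugate sign for grade k: (-1)^(k(k+1)/2)
Grade 1: (-1)^(1*2/2) = (-1)^1 = -1, coeff 5 -> -5
Grade 2: (-1)^(2*3/2) = (-1)^3 = -1, coeff 1 -> -1
Grade 3: (-1)^(3*4/2) = (-1)^6 = 1, coeff 3 -> 3
Conjugated coefficients: -5, -1, 3


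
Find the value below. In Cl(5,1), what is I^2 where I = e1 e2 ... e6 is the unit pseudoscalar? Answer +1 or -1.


The pseudoscalar I = e1...e_n (product of all n generators) of Cl(p,q) satisfies I^2 = (-1)^(q + n(n-1)/2).
p = 5, q = 1, n = p + q = 6
n(n-1)/2 = 6 * 5 / 2 = 15
Exponent = q + n(n-1)/2 = 1 + 15 = 16
I^2 = (-1)^16 = +1


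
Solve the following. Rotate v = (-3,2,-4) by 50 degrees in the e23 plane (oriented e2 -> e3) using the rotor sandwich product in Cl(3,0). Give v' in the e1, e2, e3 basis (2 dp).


Rotor R = cos(25deg) - sin(25deg)*e23
Rotation angle theta = 2 * 25 = 50 degrees in the e23 plane (e2 -> e3).
The component perpendicular to the plane (e1) is invariant: v'_1 = v1 = -3.00
cos(50deg) = 0.6428, sin(50deg) = 0.7660
v'_2 = v2*cos(theta) - v3*sin(theta) = 2*0.6428 - (-4)*0.7660 = 4.35
v'_3 = v2*sin(theta) + v3*cos(theta) = 2*0.7660 + (-4)*0.6428 = -1.04
v' = -3.00*e1 + 4.35*e2 - 1.04*e3


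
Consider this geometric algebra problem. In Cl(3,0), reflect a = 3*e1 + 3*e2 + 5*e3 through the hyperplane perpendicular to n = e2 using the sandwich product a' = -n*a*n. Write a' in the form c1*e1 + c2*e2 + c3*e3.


Reflection formula: a' = -n*a*n, with n = e2 (unit vector, n^2 = 1).
For reflection through hyperplane perp to e2:
The component along e2 flips sign, others stay.
a = (3, 3, 5)
a' = (3, -3, 5)
a' = 3*e1 - 3*e2 + 5*e3


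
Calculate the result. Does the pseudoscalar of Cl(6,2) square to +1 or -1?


The pseudoscalar I = e1...e_n (product of all n generators) of Cl(p,q) satisfies I^2 = (-1)^(q + n(n-1)/2).
p = 6, q = 2, n = p + q = 8
n(n-1)/2 = 8 * 7 / 2 = 28
Exponent = q + n(n-1)/2 = 2 + 28 = 30
I^2 = (-1)^30 = +1


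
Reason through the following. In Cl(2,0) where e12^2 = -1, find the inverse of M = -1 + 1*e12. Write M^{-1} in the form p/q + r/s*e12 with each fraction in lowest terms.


M = -1 + 1*e12, where e12^2 = -1.
Since M commutes with its reverse ~M = a - b*e12, M * ~M = a^2 - b^2*e12^2 = a^2 + b^2.
So M^{-1} = ~M / (a^2 + b^2) = (a - b*e12)/(a^2 + b^2).
a^2 + b^2 = 1 + 1 = 2
Scalar part = -1/2 = -1/2
Bivector coeff = -1/2 = -1/2
M^{-1} = -1/2 - 1/2*e12


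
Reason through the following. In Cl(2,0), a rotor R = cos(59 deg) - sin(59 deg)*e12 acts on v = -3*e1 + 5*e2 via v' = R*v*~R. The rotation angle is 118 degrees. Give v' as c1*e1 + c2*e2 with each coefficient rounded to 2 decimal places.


Rotor R = cos(59deg) - sin(59deg)*e12
Rotation angle theta = 2 * 59 = 118 degrees
v' = R*v*~R rotates v by theta.
cos(118deg) = -0.4695, sin(118deg) = 0.8829
v'_1 = -3*cos(118deg) - 5*sin(118deg)
= -3*(-0.4695) - 5*0.8829
= -3.01
v'_2 = -3*sin(118deg) + 5*cos(118deg)
= -3*0.8829 + 5*(-0.4695)
= -5.00
v' = -3.01*e1 - 5.00*e2


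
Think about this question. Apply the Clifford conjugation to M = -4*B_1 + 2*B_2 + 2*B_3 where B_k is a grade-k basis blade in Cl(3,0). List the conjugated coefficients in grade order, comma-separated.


Clifford conjugate sign for grade k: (-1)^(k(k+1)/2)
Grade 1: (-1)^(1*2/2) = (-1)^1 = -1, coeff -4 -> 4
Grade 2: (-1)^(2*3/2) = (-1)^3 = -1, coeff 2 -> -2
Grade 3: (-1)^(3*4/2) = (-1)^6 = 1, coeff 2 -> 2
Conjugated coefficients: 4, -2, 2


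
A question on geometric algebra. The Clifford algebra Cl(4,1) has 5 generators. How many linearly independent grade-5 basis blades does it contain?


Number of grade-k basis blades in Cl(p,q) with n = p + q is C(n, k).
n = 4 + 1 = 5
C(5, 5) = 5! / (5! * 0!)
= 120 / (120 * 1)
= 1


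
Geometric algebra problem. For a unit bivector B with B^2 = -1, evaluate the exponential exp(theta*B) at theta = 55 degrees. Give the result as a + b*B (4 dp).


For a unit bivector B with B^2 = -1, the exponential series gives
e^(theta*B) = cos(theta) + sin(theta)*B (the GA analogue of Euler's formula).
theta = 55 degrees = 0.959931 rad
cos(55 deg) = 0.5736
sin(55 deg) = 0.8192
exp(theta*B) = 0.5736 + 0.8192*B


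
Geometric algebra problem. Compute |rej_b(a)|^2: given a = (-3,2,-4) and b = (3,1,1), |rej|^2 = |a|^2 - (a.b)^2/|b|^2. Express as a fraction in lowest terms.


|a|^2 = (-3)^2 + 2^2 + (-4)^2 = 29
|b|^2 = 3^2 + 1^2 + 1^2 = 11
a . b = (-3)*3 + 2*1 + (-4)*1 = -11
(a.b)^2 = (-11)^2 = 121
|rej|^2 = 29 - 121/11
= (319 - 121)/11
= 198/11
In lowest terms: 18/1


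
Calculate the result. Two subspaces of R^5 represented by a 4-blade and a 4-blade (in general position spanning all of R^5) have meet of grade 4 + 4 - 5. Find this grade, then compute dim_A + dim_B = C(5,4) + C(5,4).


Meet grade = grade(A) + grade(B) - n
= 4 + 4 - 5 = 3
C(5,4) = 5
C(5,4) = 5
dim_A + dim_B = 5 + 5 = 10


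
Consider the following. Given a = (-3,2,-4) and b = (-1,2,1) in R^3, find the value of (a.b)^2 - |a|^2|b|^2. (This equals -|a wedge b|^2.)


a . b = (-3)*(-1) + 2*2 + (-4)*1
= 3 + 4 + (-4) = 3
|a|^2 = (-3)^2 + 2^2 + (-4)^2 = 29
|b|^2 = (-1)^2 + 2^2 + 1^2 = 6
(a.b)^2 = 3^2 = 9
|a|^2 * |b|^2 = 29 * 6 = 174
Result = 9 - 174 = -165


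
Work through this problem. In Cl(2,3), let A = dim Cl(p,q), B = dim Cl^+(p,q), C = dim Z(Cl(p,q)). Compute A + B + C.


n = 2 + 3 = 5
Total dim = 2^5 = 32
Even subalgebra dim = 2^4 = 16
n is odd, so center dim = 2
Sum = 32 + 16 + 2 = 50


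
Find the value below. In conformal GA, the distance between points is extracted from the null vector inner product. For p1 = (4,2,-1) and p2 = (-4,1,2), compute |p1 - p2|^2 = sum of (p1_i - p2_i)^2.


p1 - p2 = (8, 1, -3)
|p1 - p2|^2 = 8^2 + 1^2 + (-3)^2
= 64 + 1 + 9
= 74


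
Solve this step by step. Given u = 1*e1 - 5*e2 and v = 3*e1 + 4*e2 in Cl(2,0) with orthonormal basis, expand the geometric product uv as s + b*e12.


Expand: (1*e1 - 5*e2)(3*e1 + 4*e2)
= 1*3*e1e1 + 1*4*e1e2 + (-5)*3*e2e1 + (-5)*4*e2e2
Using e1^2 = e2^2 = 1, e2e1 = -e1e2:
Scalar part s = 1*3 + (-5)*4 = 3 + (-20) = -17
Bivector part b = 1*4 - (-5)*3 = 4 - (-15) = 19
uv = -17 + 19*e12


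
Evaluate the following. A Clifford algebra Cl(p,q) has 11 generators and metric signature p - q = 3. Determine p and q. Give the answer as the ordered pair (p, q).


We need p + q = 11 and p - q = 3.
Adding: 2p = 11 + 3 = 14, so p = 7.
Then q = 11 - 7 = 4.
(p, q) = (7, 4)


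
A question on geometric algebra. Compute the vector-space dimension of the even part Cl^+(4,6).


Even subalgebra dimension = 2^(n-1)
n = 4 + 6 = 10
2^(10 - 1) = 2^9 = 512
Verification: sum of C(10,k) for even k = 1 + 45 + 210 + 210 + 45 + 1 = 512
Result = 512


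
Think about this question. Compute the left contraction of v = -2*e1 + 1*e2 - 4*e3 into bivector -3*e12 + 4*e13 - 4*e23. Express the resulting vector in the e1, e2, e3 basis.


Left contraction v _| B = <vB>_1 (grade-1 part of the geometric product vB).
Using e1_|e12 = e2, e2_|e12 = -e1, e1_|e13 = e3, e3_|e13 = -e1, e2_|e23 = e3, e3_|e23 = -e2:
e1 coeff: -v2*b12 - v3*b13 = -(1)*(-3) - (-4)*(4) = 19
e2 coeff: v1*b12 - v3*b23 = (-2)*(-3) - (-4)*(-4) = -10
e3 coeff: v1*b13 + v2*b23 = (-2)*(4) + (1)*(-4) = -12
v _| B = 19*e1 - 10*e2 - 12*e3


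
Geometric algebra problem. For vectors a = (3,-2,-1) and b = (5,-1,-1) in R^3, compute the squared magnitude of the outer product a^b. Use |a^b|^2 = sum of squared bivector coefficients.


a wedge b = (a1*b2 - a2*b1)*e12 + (a1*b3 - a3*b1)*e13 + (a2*b3 - a3*b2)*e23
e12 coeff: 3*(-1) - (-2)*5 = -3 - (-10) = 7
e13 coeff: 3*(-1) - (-1)*5 = -3 - (-5) = 2
e23 coeff: (-2)*(-1) - (-1)*(-1) = 2 - 1 = 1
|a wedge b|^2 = 7^2 + 2^2 + 1^2
= 49 + 4 + 1
= 54


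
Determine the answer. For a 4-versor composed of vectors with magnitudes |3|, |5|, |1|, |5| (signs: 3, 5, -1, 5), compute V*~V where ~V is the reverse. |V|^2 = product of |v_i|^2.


Each vector v_i has |v_i|^2 = s_i^2
Squared scales: 3^2 = 9, 5^2 = 25, (-1)^2 = 1, 5^2 = 25
|V|^2 = 9 * 25 * 1 * 25
= 5625


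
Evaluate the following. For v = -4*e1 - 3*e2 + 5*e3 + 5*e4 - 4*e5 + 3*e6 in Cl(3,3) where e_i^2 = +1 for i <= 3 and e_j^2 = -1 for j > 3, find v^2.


v^2 = sum of c_i^2 * e_i^2
Positive signature terms (e_i^2 = +1): (-4)^2 + (-3)^2 + 5^2 = 50
Negative signature terms (e_j^2 = -1): 5^2 + (-4)^2 + 3^2 = 50
v^2 = 50 - 50 = 0


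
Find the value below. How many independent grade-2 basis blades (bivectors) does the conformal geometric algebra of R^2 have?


The conformal model of R^2 uses Cl(3,1) with m = 2 + 2 = 4 generators.
Number of grade-2 blades = C(m, 2) = C(4, 2)
= 4*3/2 = 6


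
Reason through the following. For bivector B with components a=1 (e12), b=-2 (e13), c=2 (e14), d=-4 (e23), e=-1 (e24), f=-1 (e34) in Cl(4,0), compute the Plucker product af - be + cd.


Plucker relation: af - be + cd
a*f = 1*(-1) = -1
b*e = (-2)*(-1) = 2
c*d = 2*(-4) = -8
af - be + cd = -1 - 2 + (-8)
= -11


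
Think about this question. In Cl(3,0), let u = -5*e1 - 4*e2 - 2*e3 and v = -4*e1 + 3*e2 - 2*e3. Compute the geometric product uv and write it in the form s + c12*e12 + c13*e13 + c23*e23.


In Cl(3,0): e_i^2 = 1, e_ie_j = -e_je_i for i != j.
Scalar part = u . v = (-5)*(-4) + (-4)*3 + (-2)*(-2)
= 20 + (-12) + 4 = 12
e12 coeff = (-5)*3 - (-4)*(-4) = -15 - 16 = -31
e13 coeff = (-5)*(-2) - (-2)*(-4) = 10 - 8 = 2
e23 coeff = (-4)*(-2) - (-2)*3 = 8 - (-6) = 14
uv = 12 - 31*e12 + 2*e13 + 14*e23


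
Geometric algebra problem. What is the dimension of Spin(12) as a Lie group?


Spin(n) double-covers SO(n); both have Lie algebra so(n) of dimension n(n-1)/2.
n = 12
n(n-1) = 12 * 11 = 132
dim Spin(12) = 132/2 = 66


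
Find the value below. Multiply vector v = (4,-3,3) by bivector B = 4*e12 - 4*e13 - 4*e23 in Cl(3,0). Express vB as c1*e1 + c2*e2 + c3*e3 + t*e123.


vB has grade-1 (vector) and grade-3 (trivector) parts: vB = (v _| B) + (v ^ B).
Vector part <vB>_1:
  e1: -v2*b12 - v3*b13 = -(-3)*(4) - (3)*(-4) = 24
  e2: v1*b12 - v3*b23 = (4)*(4) - (3)*(-4) = 28
  e3: v1*b13 + v2*b23 = (4)*(-4) + (-3)*(-4) = -4
Trivector part <vB>_3:
  e123: v1*b23 - v2*b13 + v3*b12 = (4)*(-4) - (-3)*(-4) + (3)*(4) = -16
vB = 24*e1 + 28*e2 - 4*e3 - 16*e123


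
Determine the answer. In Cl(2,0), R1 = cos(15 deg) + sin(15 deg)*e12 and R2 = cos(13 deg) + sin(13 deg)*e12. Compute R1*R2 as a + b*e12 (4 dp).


Same-plane rotors commute and their half-angles add:
R1*R2 = cos(a1 + a2) + sin(a1 + a2)*e12.
a1 + a2 = 15 + 13 = 28 deg
cos(28 deg) = 0.8829
sin(28 deg) = 0.4695
R1*R2 = 0.8829 + 0.4695*e12


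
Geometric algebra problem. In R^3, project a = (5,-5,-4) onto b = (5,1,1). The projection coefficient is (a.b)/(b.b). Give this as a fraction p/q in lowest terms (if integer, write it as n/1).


Projection coefficient = (a . b) / (b . b)
a . b = 5*5 + (-5)*1 + (-4)*1
= 25 + (-5) + (-4) = 16
b . b = 5^2 + 1^2 + 1^2
= 25 + 1 + 1 = 27
Coefficient = 16/27
In lowest terms: 16/27


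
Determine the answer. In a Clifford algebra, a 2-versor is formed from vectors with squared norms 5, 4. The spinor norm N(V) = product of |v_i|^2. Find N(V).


Spinor norm N(V) = |v1|^2 * |v2|^2 * ... * |v2|^2
= 5 * 4
Running product: 5, 20
N(V) = 20


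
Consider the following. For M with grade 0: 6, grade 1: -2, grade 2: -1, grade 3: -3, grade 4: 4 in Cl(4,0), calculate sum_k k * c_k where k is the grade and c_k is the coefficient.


Grade-weighted sum = sum of grade_k * coefficient_k
0*6 = 0
1*(-2) = -2
2*(-1) = -2
3*(-3) = -9
4*4 = 16
Total = 0 + (-2) + (-2) + (-9) + 16 = 3


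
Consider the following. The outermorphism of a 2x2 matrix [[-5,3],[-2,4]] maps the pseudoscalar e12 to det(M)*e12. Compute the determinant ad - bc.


The outermorphism of a linear map f sends e1^e2 to f(e1)^f(e2).
f(e1) = -5*e1 - 2*e2
f(e2) = 3*e1 + 4*e2
f(e1) ^ f(e2) = (-5*e1 - 2*e2) ^ (3*e1 + 4*e2)
= (-5)*4*e12 + (-2)*3*e21
= (-20 - (-6))*e12
= -14*e12
Coefficient = -14


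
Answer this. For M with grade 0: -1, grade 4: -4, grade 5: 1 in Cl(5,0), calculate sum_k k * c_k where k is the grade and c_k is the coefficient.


Grade-weighted sum = sum of grade_k * coefficient_k
0*(-1) = 0
4*(-4) = -16
5*1 = 5
Total = 0 + (-16) + 5 = -11


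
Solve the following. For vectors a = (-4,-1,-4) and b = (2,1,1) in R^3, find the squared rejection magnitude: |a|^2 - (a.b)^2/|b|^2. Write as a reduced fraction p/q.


|a|^2 = (-4)^2 + (-1)^2 + (-4)^2 = 33
|b|^2 = 2^2 + 1^2 + 1^2 = 6
a . b = (-4)*2 + (-1)*1 + (-4)*1 = -13
(a.b)^2 = (-13)^2 = 169
|rej|^2 = 33 - 169/6
= (198 - 169)/6
= 29/6
In lowest terms: 29/6


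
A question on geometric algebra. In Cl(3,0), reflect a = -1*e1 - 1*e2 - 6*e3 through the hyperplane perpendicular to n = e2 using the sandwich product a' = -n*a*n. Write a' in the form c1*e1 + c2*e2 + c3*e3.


Reflection formula: a' = -n*a*n, with n = e2 (unit vector, n^2 = 1).
For reflection through hyperplane perp to e2:
The component along e2 flips sign, others stay.
a = (-1, -1, -6)
a' = (-1, 1, -6)
a' = -1*e1 + 1*e2 - 6*e3


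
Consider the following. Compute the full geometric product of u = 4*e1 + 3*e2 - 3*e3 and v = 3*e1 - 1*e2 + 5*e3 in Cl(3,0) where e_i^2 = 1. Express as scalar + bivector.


In Cl(3,0): e_i^2 = 1, e_ie_j = -e_je_i for i != j.
Scalar part = u . v = 4*3 + 3*(-1) + (-3)*5
= 12 + (-3) + (-15) = -6
e12 coeff = 4*(-1) - 3*3 = -4 - 9 = -13
e13 coeff = 4*5 - (-3)*3 = 20 - (-9) = 29
e23 coeff = 3*5 - (-3)*(-1) = 15 - 3 = 12
uv = -6 - 13*e12 + 29*e13 + 12*e23


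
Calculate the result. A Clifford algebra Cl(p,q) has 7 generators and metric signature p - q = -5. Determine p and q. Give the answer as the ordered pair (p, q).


We need p + q = 7 and p - q = -5.
Adding: 2p = 7 + (-5) = 2, so p = 1.
Then q = 7 - 1 = 6.
(p, q) = (1, 6)


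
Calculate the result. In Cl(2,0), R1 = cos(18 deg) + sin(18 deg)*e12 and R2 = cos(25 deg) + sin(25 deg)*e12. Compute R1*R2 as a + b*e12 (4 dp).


Same-plane rotors commute and their half-angles add:
R1*R2 = cos(a1 + a2) + sin(a1 + a2)*e12.
a1 + a2 = 18 + 25 = 43 deg
cos(43 deg) = 0.7314
sin(43 deg) = 0.6820
R1*R2 = 0.7314 + 0.6820*e12


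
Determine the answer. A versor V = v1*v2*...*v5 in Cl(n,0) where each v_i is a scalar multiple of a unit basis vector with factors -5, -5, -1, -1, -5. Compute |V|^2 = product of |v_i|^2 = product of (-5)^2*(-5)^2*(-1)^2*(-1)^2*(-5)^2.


Each vector v_i has |v_i|^2 = s_i^2
Squared scales: (-5)^2 = 25, (-5)^2 = 25, (-1)^2 = 1, (-1)^2 = 1, (-5)^2 = 25
|V|^2 = 25 * 25 * 1 * 1 * 25
= 15625


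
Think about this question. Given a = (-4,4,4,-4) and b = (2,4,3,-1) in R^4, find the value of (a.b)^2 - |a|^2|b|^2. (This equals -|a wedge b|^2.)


a . b = (-4)*2 + 4*4 + 4*3 + (-4)*(-1)
= -8 + 16 + 12 + 4 = 24
|a|^2 = (-4)^2 + 4^2 + 4^2 + (-4)^2 = 64
|b|^2 = 2^2 + 4^2 + 3^2 + (-1)^2 = 30
(a.b)^2 = 24^2 = 576
|a|^2 * |b|^2 = 64 * 30 = 1920
Result = 576 - 1920 = -1344


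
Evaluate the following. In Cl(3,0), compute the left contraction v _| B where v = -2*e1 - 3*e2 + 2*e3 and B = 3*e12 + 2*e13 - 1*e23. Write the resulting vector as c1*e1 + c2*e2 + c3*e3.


Left contraction v _| B = <vB>_1 (grade-1 part of the geometric product vB).
Using e1_|e12 = e2, e2_|e12 = -e1, e1_|e13 = e3, e3_|e13 = -e1, e2_|e23 = e3, e3_|e23 = -e2:
e1 coeff: -v2*b12 - v3*b13 = -(-3)*(3) - (2)*(2) = 5
e2 coeff: v1*b12 - v3*b23 = (-2)*(3) - (2)*(-1) = -4
e3 coeff: v1*b13 + v2*b23 = (-2)*(2) + (-3)*(-1) = -1
v _| B = 5*e1 - 4*e2 - 1*e3


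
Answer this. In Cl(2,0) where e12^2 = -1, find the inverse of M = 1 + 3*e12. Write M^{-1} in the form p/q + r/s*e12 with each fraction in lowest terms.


M = 1 + 3*e12, where e12^2 = -1.
Since M commutes with its reverse ~M = a - b*e12, M * ~M = a^2 - b^2*e12^2 = a^2 + b^2.
So M^{-1} = ~M / (a^2 + b^2) = (a - b*e12)/(a^2 + b^2).
a^2 + b^2 = 1 + 9 = 10
Scalar part = 1/10 = 1/10
Bivector coeff = -3/10 = -3/10
M^{-1} = 1/10 - 3/10*e12


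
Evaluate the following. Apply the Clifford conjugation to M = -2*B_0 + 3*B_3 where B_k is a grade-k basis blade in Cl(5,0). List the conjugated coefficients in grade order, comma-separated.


Clifford conjugate sign for grade k: (-1)^(k(k+1)/2)
Grade 0: (-1)^(0*1/2) = (-1)^0 = 1, coeff -2 -> -2
Grade 3: (-1)^(3*4/2) = (-1)^6 = 1, coeff 3 -> 3
Conjugated coefficients: -2, 3


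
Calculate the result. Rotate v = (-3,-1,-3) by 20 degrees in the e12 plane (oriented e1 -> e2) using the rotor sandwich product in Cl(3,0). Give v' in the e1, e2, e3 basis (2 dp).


Rotor R = cos(10deg) - sin(10deg)*e12
Rotation angle theta = 2 * 10 = 20 degrees in the e12 plane (e1 -> e2).
The component perpendicular to the plane (e3) is invariant: v'_3 = v3 = -3.00
cos(20deg) = 0.9397, sin(20deg) = 0.3420
v'_1 = v1*cos(theta) - v2*sin(theta) = -3*0.9397 - (-1)*0.3420 = -2.48
v'_2 = v1*sin(theta) + v2*cos(theta) = -3*0.3420 + (-1)*0.9397 = -1.97
v' = -2.48*e1 - 1.97*e2 - 3.00*e3
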